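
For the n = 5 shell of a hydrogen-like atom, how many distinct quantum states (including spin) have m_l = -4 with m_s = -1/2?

1

For n = 5, l ranges over 0 … 4.
The (l, m_l) pairs meeting m_l = -4 give: l=4 → 1.
Orbitals: 1. With m_s fixed to a single value there is one state per orbital, giving 1 state.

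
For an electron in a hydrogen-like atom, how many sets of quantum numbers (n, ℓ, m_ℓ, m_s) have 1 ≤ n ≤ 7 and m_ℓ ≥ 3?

Go shell by shell, enumerating (ℓ, m_ℓ) with m_ℓ ≥ 3:
n=4 → 1; n=5 → 3; n=6 → 6; n=7 → 10.
Orbitals: 1 + 3 + 6 + 10 = 20. Including both spin states (m_s = ±1/2) gives 2 × 20 = 40 states.

40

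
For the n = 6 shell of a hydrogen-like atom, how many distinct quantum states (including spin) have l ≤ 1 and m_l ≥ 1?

2

For n = 6, l ranges over 0 … 5.
Contributions: l=1 → 1.
Orbitals: 1. Each orbital carries two spin states, so 1 × 2 = 2 states.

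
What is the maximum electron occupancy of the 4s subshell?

2

A subshell with l = 0 has 2l+1 = 1 orbital, each holding 2 electrons (spin ±1/2), so 1 × 2 = 2.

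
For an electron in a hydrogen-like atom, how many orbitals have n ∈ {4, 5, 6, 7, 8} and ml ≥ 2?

55

Treat each shell separately and count matching orbitals:
n=4 → 3; n=5 → 6; n=6 → 10; n=7 → 15; n=8 → 21.
Total orbitals: 3 + 6 + 10 + 15 + 21 = 55.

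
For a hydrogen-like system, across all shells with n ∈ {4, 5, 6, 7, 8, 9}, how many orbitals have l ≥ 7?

Per-shell orbital counts meeting the constraint:
n=8 → 15; n=9 → 32.
Total orbitals: 15 + 32 = 47.

47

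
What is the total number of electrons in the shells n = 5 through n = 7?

220

Shell n has n² orbitals: 5²=25 + 6²=36 + 7²=49 = 110 orbitals.
Two spin states per orbital: 2 × 110 = 220 electrons.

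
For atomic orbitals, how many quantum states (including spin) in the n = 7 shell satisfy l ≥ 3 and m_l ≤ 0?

44

With n = 7 the allowed l are 0, 1, …, 6.
The (l, m_l) pairs meeting l ≥ 3 and m_l ≤ 0 give: l=3 → 4; l=4 → 5; l=5 → 6; l=6 → 7.
Orbitals: 4 + 5 + 6 + 7 = 22. Each orbital carries two spin states, so 22 × 2 = 44 states.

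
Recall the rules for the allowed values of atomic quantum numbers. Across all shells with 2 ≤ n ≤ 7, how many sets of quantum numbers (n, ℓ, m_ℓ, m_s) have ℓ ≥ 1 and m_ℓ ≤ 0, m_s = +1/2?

77

Per-shell orbital counts meeting the constraint:
n=2 → 2; n=3 → 5; n=4 → 9; n=5 → 14; n=6 → 20; n=7 → 27.
Orbitals: 2 + 5 + 9 + 14 + 20 + 27 = 77. With m_s fixed to +1/2 there is one state per orbital, so 77 states.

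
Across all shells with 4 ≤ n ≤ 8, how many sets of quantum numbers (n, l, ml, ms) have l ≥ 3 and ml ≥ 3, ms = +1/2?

Per-shell orbital counts meeting the constraint:
n=4 → 1; n=5 → 3; n=6 → 6; n=7 → 10; n=8 → 15.
Orbitals: 1 + 3 + 6 + 10 + 15 = 35. With ms fixed to +1/2 there is one state per orbital, so 35 states.

35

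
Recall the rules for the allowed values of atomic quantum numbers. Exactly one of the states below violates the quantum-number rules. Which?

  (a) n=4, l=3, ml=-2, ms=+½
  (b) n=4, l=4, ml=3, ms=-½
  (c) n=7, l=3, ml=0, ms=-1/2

(b) has l = 4 ≥ n = 4, violating 0 ≤ l ≤ n−1.
The remaining sets (a), (c) satisfy all four rules.

(b)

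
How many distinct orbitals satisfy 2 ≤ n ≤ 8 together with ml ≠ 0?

Go shell by shell, enumerating (l, ml) with ml ≠ 0:
n=2 → 2; n=3 → 6; n=4 → 12; n=5 → 20; n=6 → 30; n=7 → 42; n=8 → 56.
Total orbitals: 2 + 6 + 12 + 20 + 30 + 42 + 56 = 168.

168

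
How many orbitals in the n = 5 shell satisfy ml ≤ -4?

1

The n = 5 shell has l = 0 through 4; check each.
The (l, ml) pairs meeting ml ≤ -4 give: l=4 → 1.
Total orbitals: 1.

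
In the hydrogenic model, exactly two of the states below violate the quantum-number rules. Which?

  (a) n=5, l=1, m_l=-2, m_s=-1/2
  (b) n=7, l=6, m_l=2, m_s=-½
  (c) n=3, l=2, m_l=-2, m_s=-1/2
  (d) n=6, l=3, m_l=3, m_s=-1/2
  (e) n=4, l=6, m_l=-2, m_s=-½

(a) has |m_l| = 2 > l = 1, violating −l ≤ m_l ≤ l.
(e) has l = 6 ≥ n = 4, violating 0 ≤ l ≤ n−1.
The remaining sets (b), (c), (d) satisfy all four rules.

(a) and (e)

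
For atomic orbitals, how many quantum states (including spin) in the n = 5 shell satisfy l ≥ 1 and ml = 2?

6

The n = 5 shell has l = 0 through 4; check each.
Per l-value: l=2 → 1; l=3 → 1; l=4 → 1.
Orbitals: 1 + 1 + 1 = 3. Each orbital carries two spin states, so 3 × 2 = 6 states.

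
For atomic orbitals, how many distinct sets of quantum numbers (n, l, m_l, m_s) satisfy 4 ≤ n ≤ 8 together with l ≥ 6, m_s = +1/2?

41

Count contributing orbitals for each principal shell:
n=7 → 13; n=8 → 28.
Orbitals: 13 + 28 = 41. With m_s fixed to +1/2 there is one state per orbital, so 41 states.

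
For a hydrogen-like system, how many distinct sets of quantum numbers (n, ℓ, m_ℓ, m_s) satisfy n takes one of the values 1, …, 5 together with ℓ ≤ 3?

92

For each n in the range, tally the orbitals obeying ℓ ≤ 3:
n=1 → 1; n=2 → 4; n=3 → 9; n=4 → 16; n=5 → 16.
Orbitals: 1 + 4 + 9 + 16 + 16 = 46. Including both spin states (m_s = ±1/2) gives 2 × 46 = 92 states.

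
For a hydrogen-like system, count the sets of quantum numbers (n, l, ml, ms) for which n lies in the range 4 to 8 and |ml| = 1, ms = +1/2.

50

For each n in the range, tally the orbitals obeying |ml| = 1:
n=4 → 6; n=5 → 8; n=6 → 10; n=7 → 12; n=8 → 14.
Orbitals: 6 + 8 + 10 + 12 + 14 = 50. With ms fixed to +1/2 there is one state per orbital, so 50 states.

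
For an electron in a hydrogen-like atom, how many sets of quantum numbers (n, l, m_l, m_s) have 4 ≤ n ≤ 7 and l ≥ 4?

124

Count contributing orbitals for each principal shell:
n=5 → 9; n=6 → 20; n=7 → 33.
Orbitals: 9 + 20 + 33 = 62. Including both spin states (m_s = ±1/2) gives 2 × 62 = 124 states.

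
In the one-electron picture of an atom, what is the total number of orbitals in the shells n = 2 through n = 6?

Shell n has n² orbitals: 2²=4 + 3²=9 + 4²=16 + 5²=25 + 6²=36 = 90 orbitals.

90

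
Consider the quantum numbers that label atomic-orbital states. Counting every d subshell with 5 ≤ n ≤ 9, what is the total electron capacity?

50

A d subshell (ℓ = 2) exists for every n ≥ 3, so shells n = 5, 6, 7, 8, 9 each contribute one — 5 subshells.
Since each d subshell holds 2(2·2+1) = 10 electrons, the total is 5 × 10 = 50.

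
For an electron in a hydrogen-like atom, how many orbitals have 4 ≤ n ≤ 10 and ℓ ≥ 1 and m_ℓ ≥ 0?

Work shell by shell — for each n, count the (ℓ, m_ℓ) pairs that satisfy ℓ ≥ 1 and m_ℓ ≥ 0:
n=4 → 9; n=5 → 14; n=6 → 20; n=7 → 27; n=8 → 35; n=9 → 44; n=10 → 54.
Total orbitals: 9 + 14 + 20 + 27 + 35 + 44 + 54 = 203.

203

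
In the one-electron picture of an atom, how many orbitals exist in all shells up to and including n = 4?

Total orbitals = 1² + 2² + 3² + 4² = 30.

30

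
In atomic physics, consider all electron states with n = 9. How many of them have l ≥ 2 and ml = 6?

6

With n = 9 the allowed l are 0, 1, …, 8.
Contributions: l=6 → 1; l=7 → 1; l=8 → 1.
Orbitals: 1 + 1 + 1 = 3. Each orbital carries two spin states, so 3 × 2 = 6 states.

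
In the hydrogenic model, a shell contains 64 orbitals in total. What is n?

n = 8

n² = 64 ⇒ n = 8.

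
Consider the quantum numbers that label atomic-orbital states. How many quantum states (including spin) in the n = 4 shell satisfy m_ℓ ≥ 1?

12

Go through ℓ = 0, …, 3 (the values permitted for n = 4).
Per ℓ-value: ℓ=1 → 1; ℓ=2 → 2; ℓ=3 → 3.
Orbitals: 1 + 2 + 3 = 6. Each orbital carries two spin states, so 6 × 2 = 12 states.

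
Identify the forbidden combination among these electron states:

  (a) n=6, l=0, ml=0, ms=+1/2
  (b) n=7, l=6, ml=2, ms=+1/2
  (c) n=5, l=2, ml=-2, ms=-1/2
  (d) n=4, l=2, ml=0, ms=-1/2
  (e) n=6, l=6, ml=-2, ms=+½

(e) has l = 6 ≥ n = 6, violating 0 ≤ l ≤ n−1.
The remaining sets (a), (b), (c), (d) satisfy all four rules.

(e)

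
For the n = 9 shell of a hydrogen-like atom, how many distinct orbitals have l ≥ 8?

17

Per l-value: l=8 → 17.
Total orbitals: 17.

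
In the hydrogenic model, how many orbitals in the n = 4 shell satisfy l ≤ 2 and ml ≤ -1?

Go through l = 0, …, 3 (the values permitted for n = 4).
Contributions: l=1 → 1; l=2 → 2.
Total orbitals: 1 + 2 = 3.

3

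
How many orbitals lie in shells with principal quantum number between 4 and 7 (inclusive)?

126

Shell n has n² orbitals: 4²=16 + 5²=25 + 6²=36 + 7²=49 = 126 orbitals.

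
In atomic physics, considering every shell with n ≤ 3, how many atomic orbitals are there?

14

Total orbitals = 1² + 2² + 3² = 14.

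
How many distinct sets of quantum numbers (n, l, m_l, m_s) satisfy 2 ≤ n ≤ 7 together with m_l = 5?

Go shell by shell, enumerating (l, m_l) with m_l = 5:
n=6 → 1; n=7 → 2.
Orbitals: 1 + 2 = 3. Including both spin states (m_s = ±1/2) gives 2 × 3 = 6 states.

6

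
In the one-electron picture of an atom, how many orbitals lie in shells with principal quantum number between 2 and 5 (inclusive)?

54

Shell n has n² orbitals: 2²=4 + 3²=9 + 4²=16 + 5²=25 = 54 orbitals.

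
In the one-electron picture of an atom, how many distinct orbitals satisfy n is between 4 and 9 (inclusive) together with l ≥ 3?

217

Work shell by shell — for each n, count the (l, m_l) pairs that satisfy l ≥ 3:
n=4 → 7; n=5 → 16; n=6 → 27; n=7 → 40; n=8 → 55; n=9 → 72.
Total orbitals: 7 + 16 + 27 + 40 + 55 + 72 = 217.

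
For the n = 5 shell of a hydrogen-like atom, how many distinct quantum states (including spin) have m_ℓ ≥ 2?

12

For n = 5, ℓ ranges over 0 … 4.
Per ℓ-value: ℓ=2 → 1; ℓ=3 → 2; ℓ=4 → 3.
Orbitals: 1 + 2 + 3 = 6. Each orbital carries two spin states, so 6 × 2 = 12 states.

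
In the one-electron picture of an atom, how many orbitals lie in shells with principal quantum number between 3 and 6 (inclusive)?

86

Shell n has n² orbitals: 3²=9 + 4²=16 + 5²=25 + 6²=36 = 86 orbitals.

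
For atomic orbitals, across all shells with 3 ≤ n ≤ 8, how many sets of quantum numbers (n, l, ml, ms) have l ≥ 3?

290

Work shell by shell — for each n, count the (l, ml) pairs that satisfy l ≥ 3:
n=4 → 7; n=5 → 16; n=6 → 27; n=7 → 40; n=8 → 55.
Orbitals: 7 + 16 + 27 + 40 + 55 = 145. Including both spin states (ms = ±1/2) gives 2 × 145 = 290 states.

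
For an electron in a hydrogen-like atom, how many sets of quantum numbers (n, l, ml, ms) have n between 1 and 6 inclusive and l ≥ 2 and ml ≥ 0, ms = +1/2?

Count contributing orbitals for each principal shell:
n=3 → 3; n=4 → 7; n=5 → 12; n=6 → 18.
Orbitals: 3 + 7 + 12 + 18 = 40. With ms fixed to +1/2 there is one state per orbital, so 40 states.

40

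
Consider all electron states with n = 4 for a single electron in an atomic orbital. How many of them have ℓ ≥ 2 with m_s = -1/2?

12

The n = 4 shell has ℓ = 0 through 3; check each.
The (ℓ, m_ℓ) pairs meeting ℓ ≥ 2 give: ℓ=2 → 5; ℓ=3 → 7.
Orbitals: 5 + 7 = 12. With m_s fixed to a single value there is one state per orbital, giving 12 states.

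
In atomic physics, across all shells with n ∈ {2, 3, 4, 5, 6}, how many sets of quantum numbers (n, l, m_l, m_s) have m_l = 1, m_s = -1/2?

Per-shell orbital counts meeting the constraint:
n=2 → 1; n=3 → 2; n=4 → 3; n=5 → 4; n=6 → 5.
Orbitals: 1 + 2 + 3 + 4 + 5 = 15. With m_s fixed to -1/2 there is one state per orbital, so 15 states.

15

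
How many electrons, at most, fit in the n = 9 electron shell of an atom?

162

A shell holds 2n² electrons: 2 × 9² = 2 × 81 = 162.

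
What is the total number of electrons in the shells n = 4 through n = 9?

Shell n has n² orbitals: 4²=16 + 5²=25 + 6²=36 + 7²=49 + 8²=64 + 9²=81 = 271 orbitals.
Two spin states per orbital: 2 × 271 = 542 electrons.

542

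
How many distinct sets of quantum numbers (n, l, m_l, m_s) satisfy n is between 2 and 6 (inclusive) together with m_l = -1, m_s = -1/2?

15

For each n in the range, tally the orbitals obeying m_l = -1:
n=2 → 1; n=3 → 2; n=4 → 3; n=5 → 4; n=6 → 5.
Orbitals: 1 + 2 + 3 + 4 + 5 = 15. With m_s fixed to -1/2 there is one state per orbital, so 15 states.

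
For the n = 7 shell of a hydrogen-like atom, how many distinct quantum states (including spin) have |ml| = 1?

24

For n = 7, l ranges over 0 … 6.
Orbitals with |ml| = 1, by l: l=1 → 2; l=2 → 2; l=3 → 2; l=4 → 2; l=5 → 2; l=6 → 2.
Orbitals: 2 + 2 + 2 + 2 + 2 + 2 = 12. Each orbital carries two spin states, so 12 × 2 = 24 states.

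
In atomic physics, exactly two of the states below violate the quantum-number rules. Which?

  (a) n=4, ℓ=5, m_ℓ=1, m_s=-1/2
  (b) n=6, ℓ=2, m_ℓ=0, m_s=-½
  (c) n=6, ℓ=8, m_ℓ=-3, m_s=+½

(a) and (c)

(a) has ℓ = 5 ≥ n = 4, violating 0 ≤ ℓ ≤ n−1.
(c) has ℓ = 8 ≥ n = 6, violating 0 ≤ ℓ ≤ n−1.
The remaining set (b) satisfies all four rules.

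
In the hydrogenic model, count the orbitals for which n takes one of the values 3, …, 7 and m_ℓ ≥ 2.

35

Treat each shell separately and count matching orbitals:
n=3 → 1; n=4 → 3; n=5 → 6; n=6 → 10; n=7 → 15.
Total orbitals: 1 + 3 + 6 + 10 + 15 = 35.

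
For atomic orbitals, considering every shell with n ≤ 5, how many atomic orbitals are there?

Total orbitals = 1² + 2² + 3² + 4² + 5² = 55.

55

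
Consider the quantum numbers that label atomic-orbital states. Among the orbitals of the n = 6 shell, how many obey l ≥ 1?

35

Go through l = 0, …, 5 (the values permitted for n = 6).
Per l-value: l=1 → 3; l=2 → 5; l=3 → 7; l=4 → 9; l=5 → 11.
Total orbitals: 3 + 5 + 7 + 9 + 11 = 35.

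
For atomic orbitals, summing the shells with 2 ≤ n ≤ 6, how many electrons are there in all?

180

Shell n has n² orbitals: 2²=4 + 3²=9 + 4²=16 + 5²=25 + 6²=36 = 90 orbitals.
Two spin states per orbital: 2 × 90 = 180 electrons.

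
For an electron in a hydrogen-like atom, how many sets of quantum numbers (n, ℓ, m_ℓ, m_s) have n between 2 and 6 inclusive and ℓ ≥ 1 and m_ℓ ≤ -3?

Go shell by shell, enumerating (ℓ, m_ℓ) with ℓ ≥ 1 and m_ℓ ≤ -3:
n=4 → 1; n=5 → 3; n=6 → 6.
Orbitals: 1 + 3 + 6 = 10. Including both spin states (m_s = ±1/2) gives 2 × 10 = 20 states.

20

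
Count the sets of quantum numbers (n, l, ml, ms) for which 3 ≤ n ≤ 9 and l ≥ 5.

For each n in the range, tally the orbitals obeying l ≥ 5:
n=6 → 11; n=7 → 24; n=8 → 39; n=9 → 56.
Orbitals: 11 + 24 + 39 + 56 = 130. Including both spin states (ms = ±1/2) gives 2 × 130 = 260 states.

260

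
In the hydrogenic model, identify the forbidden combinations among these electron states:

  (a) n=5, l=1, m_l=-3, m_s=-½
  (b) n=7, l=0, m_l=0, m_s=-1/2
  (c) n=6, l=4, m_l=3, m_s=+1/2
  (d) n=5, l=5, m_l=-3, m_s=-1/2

(a) has |m_l| = 3 > l = 1, violating −l ≤ m_l ≤ l.
(d) has l = 5 ≥ n = 5, violating 0 ≤ l ≤ n−1.
The remaining sets (b), (c) satisfy all four rules.

(a) and (d)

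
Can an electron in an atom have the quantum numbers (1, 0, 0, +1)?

No

The spin quantum number for an electron can only be m_s = +1/2 or −1/2; m_s = +1 is not one of those.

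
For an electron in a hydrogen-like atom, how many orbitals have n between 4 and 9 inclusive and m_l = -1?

Go shell by shell, enumerating (l, m_l) with m_l = -1:
n=4 → 3; n=5 → 4; n=6 → 5; n=7 → 6; n=8 → 7; n=9 → 8.
Total orbitals: 3 + 4 + 5 + 6 + 7 + 8 = 33.

33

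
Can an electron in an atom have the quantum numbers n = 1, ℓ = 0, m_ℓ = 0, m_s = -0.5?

Yes

n = 1 is a positive integer. ℓ = 0 satisfies 0 ≤ ℓ ≤ n−1 = 0. m_ℓ = 0 lies in the range −ℓ … +ℓ (here 0). m_s = -1/2 is one of ±1/2.
All four constraints are satisfied.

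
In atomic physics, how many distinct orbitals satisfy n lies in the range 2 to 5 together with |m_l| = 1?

20

Count contributing orbitals for each principal shell:
n=2 → 2; n=3 → 4; n=4 → 6; n=5 → 8.
Total orbitals: 2 + 4 + 6 + 8 = 20.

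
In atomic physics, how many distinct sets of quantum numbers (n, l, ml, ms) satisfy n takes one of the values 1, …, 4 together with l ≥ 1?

Treat each shell separately and count matching orbitals:
n=2 → 3; n=3 → 8; n=4 → 15.
Orbitals: 3 + 8 + 15 = 26. Including both spin states (ms = ±1/2) gives 2 × 26 = 52 states.

52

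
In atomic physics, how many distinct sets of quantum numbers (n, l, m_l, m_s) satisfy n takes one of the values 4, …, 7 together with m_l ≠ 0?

208

Per-shell orbital counts meeting the constraint:
n=4 → 12; n=5 → 20; n=6 → 30; n=7 → 42.
Orbitals: 12 + 20 + 30 + 42 = 104. Including both spin states (m_s = ±1/2) gives 2 × 104 = 208 states.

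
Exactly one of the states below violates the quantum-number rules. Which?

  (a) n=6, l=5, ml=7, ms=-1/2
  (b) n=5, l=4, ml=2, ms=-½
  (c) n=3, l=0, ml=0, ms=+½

(a) has |ml| = 7 > l = 5, violating −l ≤ ml ≤ l.
The remaining sets (b), (c) satisfy all four rules.

(a)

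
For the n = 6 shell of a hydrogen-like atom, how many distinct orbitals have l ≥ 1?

35

The n = 6 shell has l = 0 through 5; check each.
Orbitals with l ≥ 1, by l: l=1 → 3; l=2 → 5; l=3 → 7; l=4 → 9; l=5 → 11.
Total orbitals: 3 + 5 + 7 + 9 + 11 = 35.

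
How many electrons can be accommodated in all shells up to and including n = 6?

182

Total orbitals = 1² + 2² + 3² + 4² + 5² + 6² = 91. Doubling for spin gives 182 electrons.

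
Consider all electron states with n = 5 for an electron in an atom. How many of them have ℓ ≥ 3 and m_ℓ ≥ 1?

14

For n = 5, ℓ ranges over 0 … 4.
The (ℓ, m_ℓ) pairs meeting ℓ ≥ 3 and m_ℓ ≥ 1 give: ℓ=3 → 3; ℓ=4 → 4.
Orbitals: 3 + 4 = 7. Each orbital carries two spin states, so 7 × 2 = 14 states.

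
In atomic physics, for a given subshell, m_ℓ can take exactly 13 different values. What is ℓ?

ℓ = 6

m_ℓ ranges over 2ℓ+1 integers, so 2ℓ+1 = 13 ⇒ ℓ = 6.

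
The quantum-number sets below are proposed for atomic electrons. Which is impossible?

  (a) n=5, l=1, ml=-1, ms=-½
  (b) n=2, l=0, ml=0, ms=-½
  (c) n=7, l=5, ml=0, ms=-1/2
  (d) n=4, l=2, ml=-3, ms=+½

(d) has |ml| = 3 > l = 2, violating −l ≤ ml ≤ l.
The remaining sets (a), (b), (c) satisfy all four rules.

(d)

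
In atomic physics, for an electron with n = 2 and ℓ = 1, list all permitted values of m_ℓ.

-1, 0, 1

m_ℓ takes every integer from −ℓ to +ℓ. With ℓ = 1 that gives the 3 values -1, 0, 1.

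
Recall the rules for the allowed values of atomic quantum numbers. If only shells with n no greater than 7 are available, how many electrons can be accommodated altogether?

Total orbitals = 1² + 2² + 3² + 4² + 5² + 6² + 7² = 140. Doubling for spin gives 280 electrons.

280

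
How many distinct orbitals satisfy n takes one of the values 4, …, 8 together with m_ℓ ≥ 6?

4

Work shell by shell — for each n, count the (ℓ, m_ℓ) pairs that satisfy m_ℓ ≥ 6:
n=7 → 1; n=8 → 3.
Total orbitals: 1 + 3 = 4.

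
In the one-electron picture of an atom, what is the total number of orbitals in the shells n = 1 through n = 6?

Shell n has n² orbitals: 1²=1 + 2²=4 + 3²=9 + 4²=16 + 5²=25 + 6²=36 = 91 orbitals.

91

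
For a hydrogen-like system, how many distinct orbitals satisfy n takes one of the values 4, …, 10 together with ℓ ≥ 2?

343

Treat each shell separately and count matching orbitals:
n=4 → 12; n=5 → 21; n=6 → 32; n=7 → 45; n=8 → 60; n=9 → 77; n=10 → 96.
Total orbitals: 12 + 21 + 32 + 45 + 60 + 77 + 96 = 343.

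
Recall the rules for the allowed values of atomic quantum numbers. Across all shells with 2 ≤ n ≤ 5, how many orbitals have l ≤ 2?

31

Work shell by shell — for each n, count the (l, ml) pairs that satisfy l ≤ 2:
n=2 → 4; n=3 → 9; n=4 → 9; n=5 → 9.
Total orbitals: 4 + 9 + 9 + 9 = 31.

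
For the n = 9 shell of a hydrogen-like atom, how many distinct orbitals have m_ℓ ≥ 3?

Per ℓ-value: ℓ=3 → 1; ℓ=4 → 2; ℓ=5 → 3; ℓ=6 → 4; ℓ=7 → 5; ℓ=8 → 6.
Total orbitals: 1 + 2 + 3 + 4 + 5 + 6 = 21.

21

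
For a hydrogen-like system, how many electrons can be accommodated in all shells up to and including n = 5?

Total orbitals = 1² + 2² + 3² + 4² + 5² = 55. Doubling for spin gives 110 electrons.

110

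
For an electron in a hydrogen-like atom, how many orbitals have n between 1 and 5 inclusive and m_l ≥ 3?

Count contributing orbitals for each principal shell:
n=4 → 1; n=5 → 3.
Total orbitals: 1 + 3 = 4.

4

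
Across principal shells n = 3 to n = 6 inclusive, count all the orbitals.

Shell n has n² orbitals: 3²=9 + 4²=16 + 5²=25 + 6²=36 = 86 orbitals.

86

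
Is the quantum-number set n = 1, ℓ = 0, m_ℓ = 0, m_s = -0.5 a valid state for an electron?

Yes

n = 1 is a positive integer. ℓ = 0 satisfies 0 ≤ ℓ ≤ n−1 = 0. m_ℓ = 0 lies in the range −ℓ … +ℓ (here 0). m_s = -1/2 is one of ±1/2.
All four constraints are satisfied.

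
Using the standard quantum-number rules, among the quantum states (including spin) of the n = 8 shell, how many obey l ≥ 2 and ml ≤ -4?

20

For n = 8, l ranges over 0 … 7.
Per l-value: l=4 → 1; l=5 → 2; l=6 → 3; l=7 → 4.
Orbitals: 1 + 2 + 3 + 4 = 10. Each orbital carries two spin states, so 10 × 2 = 20 states.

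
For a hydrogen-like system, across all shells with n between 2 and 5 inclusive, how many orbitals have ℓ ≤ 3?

Per-shell orbital counts meeting the constraint:
n=2 → 4; n=3 → 9; n=4 → 16; n=5 → 16.
Total orbitals: 4 + 9 + 16 + 16 = 45.

45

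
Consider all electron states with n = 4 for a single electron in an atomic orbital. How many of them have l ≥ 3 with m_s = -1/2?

7

For n = 4, l ranges over 0 … 3.
Per l-value: l=3 → 7.
Orbitals: 7. With m_s fixed to a single value there is one state per orbital, giving 7 states.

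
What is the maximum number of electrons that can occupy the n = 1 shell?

A shell holds 2n² electrons: 2 × 1² = 2 × 1 = 2.

2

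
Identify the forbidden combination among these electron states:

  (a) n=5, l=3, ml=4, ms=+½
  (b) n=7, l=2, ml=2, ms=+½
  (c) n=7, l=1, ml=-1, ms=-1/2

(a)

(a) has |ml| = 4 > l = 3, violating −l ≤ ml ≤ l.
The remaining sets (b), (c) satisfy all four rules.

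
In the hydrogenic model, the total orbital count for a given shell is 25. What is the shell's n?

n² = 25 ⇒ n = 5.

n = 5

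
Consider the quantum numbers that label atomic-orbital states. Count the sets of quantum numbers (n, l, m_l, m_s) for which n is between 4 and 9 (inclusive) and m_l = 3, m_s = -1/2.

21

Per-shell orbital counts meeting the constraint:
n=4 → 1; n=5 → 2; n=6 → 3; n=7 → 4; n=8 → 5; n=9 → 6.
Orbitals: 1 + 2 + 3 + 4 + 5 + 6 = 21. With m_s fixed to -1/2 there is one state per orbital, so 21 states.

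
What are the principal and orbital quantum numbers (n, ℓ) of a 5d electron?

The leading integer gives n = 5; the letter 'd' means ℓ = 2.

n = 5, ℓ = 2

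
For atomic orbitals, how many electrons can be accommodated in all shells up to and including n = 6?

182

Total orbitals = 1² + 2² + 3² + 4² + 5² + 6² = 91. Doubling for spin gives 182 electrons.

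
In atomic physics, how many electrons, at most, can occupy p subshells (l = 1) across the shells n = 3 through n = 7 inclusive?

A p subshell (l = 1) exists for every n ≥ 2, so shells n = 3, 4, 5, 6, 7 each contribute one — 5 subshells.
Since each p subshell holds 2(2·1+1) = 6 electrons, the total is 5 × 6 = 30.

30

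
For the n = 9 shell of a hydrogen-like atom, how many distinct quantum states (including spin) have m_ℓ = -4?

For n = 9, ℓ ranges over 0 … 8.
Contributions: ℓ=4 → 1; ℓ=5 → 1; ℓ=6 → 1; ℓ=7 → 1; ℓ=8 → 1.
Orbitals: 1 + 1 + 1 + 1 + 1 = 5. Each orbital carries two spin states, so 5 × 2 = 10 states.

10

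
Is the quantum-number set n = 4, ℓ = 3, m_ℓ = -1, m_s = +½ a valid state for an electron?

n = 4 is a positive integer. ℓ = 3 satisfies 0 ≤ ℓ ≤ n−1 = 3. m_ℓ = -1 lies in the range −ℓ … +ℓ (here −3 … 3). m_s = +1/2 is one of ±1/2.
All four constraints are satisfied.

Valid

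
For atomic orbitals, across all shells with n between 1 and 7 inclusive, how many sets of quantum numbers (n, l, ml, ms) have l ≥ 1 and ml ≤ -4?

For each n in the range, tally the orbitals obeying l ≥ 1 and ml ≤ -4:
n=5 → 1; n=6 → 3; n=7 → 6.
Orbitals: 1 + 3 + 6 = 10. Including both spin states (ms = ±1/2) gives 2 × 10 = 20 states.

20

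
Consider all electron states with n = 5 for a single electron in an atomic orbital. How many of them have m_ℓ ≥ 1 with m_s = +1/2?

With n = 5 the allowed ℓ are 0, 1, …, 4.
The (ℓ, m_ℓ) pairs meeting m_ℓ ≥ 1 give: ℓ=1 → 1; ℓ=2 → 2; ℓ=3 → 3; ℓ=4 → 4.
Orbitals: 1 + 2 + 3 + 4 = 10. With m_s fixed to a single value there is one state per orbital, giving 10 states.

10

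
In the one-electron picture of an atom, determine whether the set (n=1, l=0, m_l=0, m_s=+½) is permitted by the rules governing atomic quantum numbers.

Valid

n = 1 is a positive integer. l = 0 satisfies 0 ≤ l ≤ n−1 = 0. m_l = 0 lies in the range −l … +l (here 0). m_s = +1/2 is one of ±1/2.
All four constraints are satisfied.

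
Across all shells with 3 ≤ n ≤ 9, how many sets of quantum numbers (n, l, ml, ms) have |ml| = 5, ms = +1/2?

Treat each shell separately and count matching orbitals:
n=6 → 2; n=7 → 4; n=8 → 6; n=9 → 8.
Orbitals: 2 + 4 + 6 + 8 = 20. With ms fixed to +1/2 there is one state per orbital, so 20 states.

20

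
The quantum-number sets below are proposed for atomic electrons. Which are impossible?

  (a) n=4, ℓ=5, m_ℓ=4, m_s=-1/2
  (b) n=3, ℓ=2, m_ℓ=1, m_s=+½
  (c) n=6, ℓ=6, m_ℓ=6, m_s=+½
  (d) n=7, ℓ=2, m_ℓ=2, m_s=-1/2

(a) and (c)

(a) has ℓ = 5 ≥ n = 4, violating 0 ≤ ℓ ≤ n−1.
(c) has ℓ = 6 ≥ n = 6, violating 0 ≤ ℓ ≤ n−1.
The remaining sets (b), (d) satisfy all four rules.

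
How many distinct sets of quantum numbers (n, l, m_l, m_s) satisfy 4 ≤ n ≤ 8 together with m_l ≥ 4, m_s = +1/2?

Count contributing orbitals for each principal shell:
n=5 → 1; n=6 → 3; n=7 → 6; n=8 → 10.
Orbitals: 1 + 3 + 6 + 10 = 20. With m_s fixed to +1/2 there is one state per orbital, so 20 states.

20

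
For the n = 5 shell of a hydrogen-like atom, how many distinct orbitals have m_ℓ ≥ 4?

1

Contributions: ℓ=4 → 1.
Total orbitals: 1.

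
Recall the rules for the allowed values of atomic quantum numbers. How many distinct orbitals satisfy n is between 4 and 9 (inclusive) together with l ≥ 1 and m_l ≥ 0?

Work shell by shell — for each n, count the (l, m_l) pairs that satisfy l ≥ 1 and m_l ≥ 0:
n=4 → 9; n=5 → 14; n=6 → 20; n=7 → 27; n=8 → 35; n=9 → 44.
Total orbitals: 9 + 14 + 20 + 27 + 35 + 44 = 149.

149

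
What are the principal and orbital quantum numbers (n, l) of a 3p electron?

n = 3, l = 1

The leading integer gives n = 3; the letter 'p' means l = 1.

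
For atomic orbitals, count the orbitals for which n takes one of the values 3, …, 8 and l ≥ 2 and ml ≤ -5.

10

For each n in the range, tally the orbitals obeying l ≥ 2 and ml ≤ -5:
n=6 → 1; n=7 → 3; n=8 → 6.
Total orbitals: 1 + 3 + 6 = 10.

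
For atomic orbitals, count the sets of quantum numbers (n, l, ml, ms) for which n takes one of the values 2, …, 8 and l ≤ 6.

For each n in the range, tally the orbitals obeying l ≤ 6:
n=2 → 4; n=3 → 9; n=4 → 16; n=5 → 25; n=6 → 36; n=7 → 49; n=8 → 49.
Orbitals: 4 + 9 + 16 + 25 + 36 + 49 + 49 = 188. Including both spin states (ms = ±1/2) gives 2 × 188 = 376 states.

376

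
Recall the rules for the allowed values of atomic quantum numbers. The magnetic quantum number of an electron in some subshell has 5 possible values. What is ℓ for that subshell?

ℓ = 2 (d)

m_ℓ ranges over 2ℓ+1 integers, so 2ℓ+1 = 5 ⇒ ℓ = 2.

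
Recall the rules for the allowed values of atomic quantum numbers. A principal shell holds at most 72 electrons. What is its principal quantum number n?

2n² = 72 ⇒ n² = 36 ⇒ n = 6.

n = 6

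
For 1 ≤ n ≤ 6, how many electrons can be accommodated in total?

182

Total orbitals = 1² + 2² + 3² + 4² + 5² + 6² = 91. Doubling for spin gives 182 electrons.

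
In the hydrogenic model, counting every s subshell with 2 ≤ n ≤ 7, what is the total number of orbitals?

6

An s subshell (l = 0) exists for every n ≥ 1, so shells n = 2, 3, 4, 5, 6, 7 each contribute one — 6 subshells.
Since each s subshell has 2·0+1 = 1 orbital, the total is 6 × 1 = 6.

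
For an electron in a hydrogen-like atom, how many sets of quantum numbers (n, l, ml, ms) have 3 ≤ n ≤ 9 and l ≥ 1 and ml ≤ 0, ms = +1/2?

Per-shell orbital counts meeting the constraint:
n=3 → 5; n=4 → 9; n=5 → 14; n=6 → 20; n=7 → 27; n=8 → 35; n=9 → 44.
Orbitals: 5 + 9 + 14 + 20 + 27 + 35 + 44 = 154. With ms fixed to +1/2 there is one state per orbital, so 154 states.

154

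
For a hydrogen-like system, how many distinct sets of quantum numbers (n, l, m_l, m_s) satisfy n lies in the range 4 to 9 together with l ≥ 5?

Go shell by shell, enumerating (l, m_l) with l ≥ 5:
n=6 → 11; n=7 → 24; n=8 → 39; n=9 → 56.
Orbitals: 11 + 24 + 39 + 56 = 130. Including both spin states (m_s = ±1/2) gives 2 × 130 = 260 states.

260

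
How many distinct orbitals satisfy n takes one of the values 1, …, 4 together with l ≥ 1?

For each n in the range, tally the orbitals obeying l ≥ 1:
n=2 → 3; n=3 → 8; n=4 → 15.
Total orbitals: 3 + 8 + 15 = 26.

26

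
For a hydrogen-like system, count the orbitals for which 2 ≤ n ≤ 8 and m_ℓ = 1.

28

Go shell by shell, enumerating (ℓ, m_ℓ) with m_ℓ = 1:
n=2 → 1; n=3 → 2; n=4 → 3; n=5 → 4; n=6 → 5; n=7 → 6; n=8 → 7.
Total orbitals: 1 + 2 + 3 + 4 + 5 + 6 + 7 = 28.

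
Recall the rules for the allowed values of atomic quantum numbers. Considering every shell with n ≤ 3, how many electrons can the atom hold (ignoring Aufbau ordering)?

28

Total orbitals = 1² + 2² + 3² = 14. Doubling for spin gives 28 electrons.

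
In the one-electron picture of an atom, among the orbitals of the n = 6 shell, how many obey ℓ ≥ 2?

32

The n = 6 shell has ℓ = 0 through 5; check each.
Contributions: ℓ=2 → 5; ℓ=3 → 7; ℓ=4 → 9; ℓ=5 → 11.
Total orbitals: 5 + 7 + 9 + 11 = 32.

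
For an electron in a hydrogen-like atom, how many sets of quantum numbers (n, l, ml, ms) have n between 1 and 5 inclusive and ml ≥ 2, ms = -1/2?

10

Treat each shell separately and count matching orbitals:
n=3 → 1; n=4 → 3; n=5 → 6.
Orbitals: 1 + 3 + 6 = 10. With ms fixed to -1/2 there is one state per orbital, so 10 states.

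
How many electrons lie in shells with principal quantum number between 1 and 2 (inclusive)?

10

Shell n has n² orbitals: 1²=1 + 2²=4 = 5 orbitals.
Two spin states per orbital: 2 × 5 = 10 electrons.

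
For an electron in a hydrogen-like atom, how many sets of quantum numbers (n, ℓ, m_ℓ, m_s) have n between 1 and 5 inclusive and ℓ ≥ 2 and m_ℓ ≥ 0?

44

For each n in the range, tally the orbitals obeying ℓ ≥ 2 and m_ℓ ≥ 0:
n=3 → 3; n=4 → 7; n=5 → 12.
Orbitals: 3 + 7 + 12 = 22. Including both spin states (m_s = ±1/2) gives 2 × 22 = 44 states.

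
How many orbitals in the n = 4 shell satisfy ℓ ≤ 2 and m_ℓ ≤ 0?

6

Go through ℓ = 0, …, 3 (the values permitted for n = 4).
Per ℓ-value: ℓ=0 → 1; ℓ=1 → 2; ℓ=2 → 3.
Total orbitals: 1 + 2 + 3 = 6.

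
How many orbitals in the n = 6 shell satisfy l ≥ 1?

The n = 6 shell has l = 0 through 5; check each.
Per l-value: l=1 → 3; l=2 → 5; l=3 → 7; l=4 → 9; l=5 → 11.
Total orbitals: 3 + 5 + 7 + 9 + 11 = 35.

35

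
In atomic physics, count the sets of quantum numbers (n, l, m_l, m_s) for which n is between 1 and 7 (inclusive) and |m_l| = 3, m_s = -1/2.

20

Per-shell orbital counts meeting the constraint:
n=4 → 2; n=5 → 4; n=6 → 6; n=7 → 8.
Orbitals: 2 + 4 + 6 + 8 = 20. With m_s fixed to -1/2 there is one state per orbital, so 20 states.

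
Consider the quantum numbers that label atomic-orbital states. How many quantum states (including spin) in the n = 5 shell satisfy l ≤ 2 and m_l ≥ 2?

The n = 5 shell has l = 0 through 4; check each.
Contributions: l=2 → 1.
Orbitals: 1. Each orbital carries two spin states, so 1 × 2 = 2 states.

2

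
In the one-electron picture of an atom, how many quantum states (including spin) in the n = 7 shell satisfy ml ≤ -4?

With n = 7 the allowed l are 0, 1, …, 6.
The (l, ml) pairs meeting ml ≤ -4 give: l=4 → 1; l=5 → 2; l=6 → 3.
Orbitals: 1 + 2 + 3 = 6. Each orbital carries two spin states, so 6 × 2 = 12 states.

12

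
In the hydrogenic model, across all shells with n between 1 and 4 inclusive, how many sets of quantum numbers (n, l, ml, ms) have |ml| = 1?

Work shell by shell — for each n, count the (l, ml) pairs that satisfy |ml| = 1:
n=2 → 2; n=3 → 4; n=4 → 6.
Orbitals: 2 + 4 + 6 = 12. Including both spin states (ms = ±1/2) gives 2 × 12 = 24 states.

24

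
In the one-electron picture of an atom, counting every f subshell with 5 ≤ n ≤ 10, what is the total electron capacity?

84

An f subshell (l = 3) exists for every n ≥ 4, so shells n = 5, 6, 7, 8, 9, 10 each contribute one — 6 subshells.
Since each f subshell holds 2(2·3+1) = 14 electrons, the total is 6 × 14 = 84.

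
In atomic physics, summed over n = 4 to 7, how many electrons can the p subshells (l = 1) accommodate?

24

A p subshell (l = 1) exists for every n ≥ 2, so shells n = 4, 5, 6, 7 each contribute one — 4 subshells.
Since each p subshell holds 2(2·1+1) = 6 electrons, the total is 4 × 6 = 24.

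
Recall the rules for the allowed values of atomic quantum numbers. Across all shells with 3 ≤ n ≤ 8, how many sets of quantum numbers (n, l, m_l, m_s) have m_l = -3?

Per-shell orbital counts meeting the constraint:
n=4 → 1; n=5 → 2; n=6 → 3; n=7 → 4; n=8 → 5.
Orbitals: 1 + 2 + 3 + 4 + 5 = 15. Including both spin states (m_s = ±1/2) gives 2 × 15 = 30 states.

30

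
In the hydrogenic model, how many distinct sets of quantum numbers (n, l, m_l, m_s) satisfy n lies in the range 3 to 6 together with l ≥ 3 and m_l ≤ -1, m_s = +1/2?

For each n in the range, tally the orbitals obeying l ≥ 3 and m_l ≤ -1:
n=4 → 3; n=5 → 7; n=6 → 12.
Orbitals: 3 + 7 + 12 = 22. With m_s fixed to +1/2 there is one state per orbital, so 22 states.

22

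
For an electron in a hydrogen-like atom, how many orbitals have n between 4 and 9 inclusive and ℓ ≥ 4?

For each n in the range, tally the orbitals obeying ℓ ≥ 4:
n=5 → 9; n=6 → 20; n=7 → 33; n=8 → 48; n=9 → 65.
Total orbitals: 9 + 20 + 33 + 48 + 65 = 175.

175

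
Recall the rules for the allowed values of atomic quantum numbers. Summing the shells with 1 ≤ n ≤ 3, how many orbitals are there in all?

14

Shell n has n² orbitals: 1²=1 + 2²=4 + 3²=9 = 14 orbitals.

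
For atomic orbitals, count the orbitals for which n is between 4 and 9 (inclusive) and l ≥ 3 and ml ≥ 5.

20

Treat each shell separately and count matching orbitals:
n=6 → 1; n=7 → 3; n=8 → 6; n=9 → 10.
Total orbitals: 1 + 3 + 6 + 10 = 20.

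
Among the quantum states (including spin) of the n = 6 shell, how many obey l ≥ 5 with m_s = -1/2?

11

With n = 6 the allowed l are 0, 1, …, 5.
Contributions: l=5 → 11.
Orbitals: 11. With m_s fixed to a single value there is one state per orbital, giving 11 states.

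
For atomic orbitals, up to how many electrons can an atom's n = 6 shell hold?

72

A shell holds 2n² electrons: 2 × 6² = 2 × 36 = 72.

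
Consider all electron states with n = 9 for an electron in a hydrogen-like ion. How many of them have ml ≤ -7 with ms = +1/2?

3

With n = 9 the allowed l are 0, 1, …, 8.
Contributions: l=7 → 1; l=8 → 2.
Orbitals: 1 + 2 = 3. With ms fixed to a single value there is one state per orbital, giving 3 states.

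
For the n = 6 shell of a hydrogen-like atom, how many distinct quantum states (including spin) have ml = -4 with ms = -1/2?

With n = 6 the allowed l are 0, 1, …, 5.
Per l-value: l=4 → 1; l=5 → 1.
Orbitals: 1 + 1 = 2. With ms fixed to a single value there is one state per orbital, giving 2 states.

2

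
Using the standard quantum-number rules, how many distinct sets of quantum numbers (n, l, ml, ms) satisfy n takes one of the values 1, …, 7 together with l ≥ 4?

124

Per-shell orbital counts meeting the constraint:
n=5 → 9; n=6 → 20; n=7 → 33.
Orbitals: 9 + 20 + 33 = 62. Including both spin states (ms = ±1/2) gives 2 × 62 = 124 states.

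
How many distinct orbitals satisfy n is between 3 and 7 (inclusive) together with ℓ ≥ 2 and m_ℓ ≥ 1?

Go shell by shell, enumerating (ℓ, m_ℓ) with ℓ ≥ 2 and m_ℓ ≥ 1:
n=3 → 2; n=4 → 5; n=5 → 9; n=6 → 14; n=7 → 20.
Total orbitals: 2 + 5 + 9 + 14 + 20 = 50.

50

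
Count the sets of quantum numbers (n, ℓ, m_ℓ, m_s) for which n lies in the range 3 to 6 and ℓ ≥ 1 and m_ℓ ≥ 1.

Treat each shell separately and count matching orbitals:
n=3 → 3; n=4 → 6; n=5 → 10; n=6 → 15.
Orbitals: 3 + 6 + 10 + 15 = 34. Including both spin states (m_s = ±1/2) gives 2 × 34 = 68 states.

68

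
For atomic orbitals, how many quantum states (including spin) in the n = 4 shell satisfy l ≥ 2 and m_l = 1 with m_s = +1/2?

2

With n = 4 the allowed l are 0, 1, …, 3.
The (l, m_l) pairs meeting l ≥ 2 and m_l = 1 give: l=2 → 1; l=3 → 1.
Orbitals: 1 + 1 = 2. With m_s fixed to a single value there is one state per orbital, giving 2 states.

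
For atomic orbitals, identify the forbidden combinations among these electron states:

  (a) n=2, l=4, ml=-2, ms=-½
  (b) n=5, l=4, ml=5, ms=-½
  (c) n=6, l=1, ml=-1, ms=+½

(a) has l = 4 ≥ n = 2, violating 0 ≤ l ≤ n−1.
(b) has |ml| = 5 > l = 4, violating −l ≤ ml ≤ l.
The remaining set (c) satisfies all four rules.

(a) and (b)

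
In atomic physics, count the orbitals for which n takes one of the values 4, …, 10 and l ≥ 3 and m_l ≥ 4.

56

For each n in the range, tally the orbitals obeying l ≥ 3 and m_l ≥ 4:
n=5 → 1; n=6 → 3; n=7 → 6; n=8 → 10; n=9 → 15; n=10 → 21.
Total orbitals: 1 + 3 + 6 + 10 + 15 + 21 = 56.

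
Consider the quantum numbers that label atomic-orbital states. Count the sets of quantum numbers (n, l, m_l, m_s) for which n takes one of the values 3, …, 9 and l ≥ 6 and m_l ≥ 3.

For each n in the range, tally the orbitals obeying l ≥ 6 and m_l ≥ 3:
n=7 → 4; n=8 → 9; n=9 → 15.
Orbitals: 4 + 9 + 15 = 28. Including both spin states (m_s = ±1/2) gives 2 × 28 = 56 states.

56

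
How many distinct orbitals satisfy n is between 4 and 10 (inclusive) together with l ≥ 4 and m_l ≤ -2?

98

Treat each shell separately and count matching orbitals:
n=5 → 3; n=6 → 7; n=7 → 12; n=8 → 18; n=9 → 25; n=10 → 33.
Total orbitals: 3 + 7 + 12 + 18 + 25 + 33 = 98.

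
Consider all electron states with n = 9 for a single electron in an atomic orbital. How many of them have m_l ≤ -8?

2

For n = 9, l ranges over 0 … 8.
Contributions: l=8 → 1.
Orbitals: 1. Each orbital carries two spin states, so 1 × 2 = 2 states.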